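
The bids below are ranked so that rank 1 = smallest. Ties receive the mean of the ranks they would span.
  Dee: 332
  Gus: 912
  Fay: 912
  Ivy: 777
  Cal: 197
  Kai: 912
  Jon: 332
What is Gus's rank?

Sorted (ascending): 197, 332, 332, 777, 912, 912, 912
The 2 values of 332 occupy positions 2–3 → average rank (2+3)/2 = 2.5.
The 3 values of 912 occupy positions 5–7 → average rank 6.
Gus has value 912 → rank 6.

6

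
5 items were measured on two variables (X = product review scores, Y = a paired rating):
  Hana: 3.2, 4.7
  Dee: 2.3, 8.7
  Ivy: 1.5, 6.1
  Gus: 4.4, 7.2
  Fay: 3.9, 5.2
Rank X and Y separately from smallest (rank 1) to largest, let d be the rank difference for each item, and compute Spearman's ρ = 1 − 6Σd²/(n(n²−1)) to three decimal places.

-0.100

Ranks of variable 1: 3, 2, 1, 5, 4
Ranks of variable 2: 1, 5, 3, 4, 2
d = r₁ − r₂: 2, -3, -2, 1, 2
d²: 4, 9, 4, 1, 4; Σd² = 22
ρ = 1 − 6·22/(5·24) = 1 − 132/120 = -0.100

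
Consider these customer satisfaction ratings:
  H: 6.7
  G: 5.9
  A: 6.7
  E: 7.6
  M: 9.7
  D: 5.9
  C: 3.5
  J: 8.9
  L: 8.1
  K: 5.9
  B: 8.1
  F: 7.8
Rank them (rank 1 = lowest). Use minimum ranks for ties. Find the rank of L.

Sorted (ascending): 3.5, 5.9, 5.9, 5.9, 6.7, 6.7, 7.6, 7.8, 8.1, 8.1, 8.9, 9.7
The 3 values of 5.9 occupy positions 2–4 → each gets rank 2.
The 2 values of 6.7 occupy positions 5–6 → each gets rank 5.
The 2 values of 8.1 occupy positions 9–10 → each gets rank 9.
L has value 8.1 → rank 9.

9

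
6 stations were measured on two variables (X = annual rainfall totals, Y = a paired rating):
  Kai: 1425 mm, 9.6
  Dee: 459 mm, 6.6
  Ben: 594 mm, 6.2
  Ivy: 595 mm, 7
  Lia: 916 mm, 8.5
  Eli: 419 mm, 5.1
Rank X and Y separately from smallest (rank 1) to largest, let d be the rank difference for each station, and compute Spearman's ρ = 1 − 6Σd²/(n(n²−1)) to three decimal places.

0.943

Ranks of variable 1: 6, 2, 3, 4, 5, 1
Ranks of variable 2: 6, 3, 2, 4, 5, 1
d = r₁ − r₂: 0, -1, 1, 0, 0, 0
d²: 0, 1, 1, 0, 0, 0; Σd² = 2
ρ = 1 − 6·2/(6·35) = 1 − 12/210 = 0.943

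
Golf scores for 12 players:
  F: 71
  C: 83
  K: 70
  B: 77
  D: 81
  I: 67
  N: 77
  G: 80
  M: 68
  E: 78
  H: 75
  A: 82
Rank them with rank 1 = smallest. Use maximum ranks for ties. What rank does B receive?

7

Sorted (ascending): 67, 68, 70, 71, 75, 77, 77, 78, 80, 81, 82, 83
The 2 values of 77 occupy positions 6–7 → each gets rank 7.
B has value 77 → rank 7.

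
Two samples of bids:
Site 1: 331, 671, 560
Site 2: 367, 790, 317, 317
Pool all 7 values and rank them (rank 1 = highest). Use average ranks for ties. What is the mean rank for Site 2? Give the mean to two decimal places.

4.50

Sorted (descending): 790, 671, 560, 367, 331, 317, 317
The 2 values of 317 occupy positions 6–7 → average rank (6+7)/2 = 6.5.
Site 2 values → pooled ranks: 367→4, 790→1, 317→6.5, 317→6.5
Mean rank = (4 + 1 + 6.5 + 6.5) / 4 = 4.50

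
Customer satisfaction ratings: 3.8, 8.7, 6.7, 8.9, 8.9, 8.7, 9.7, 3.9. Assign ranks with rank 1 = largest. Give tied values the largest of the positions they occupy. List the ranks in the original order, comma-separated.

8, 5, 6, 3, 3, 5, 1, 7

Sorted (descending): 9.7, 8.9, 8.9, 8.7, 8.7, 6.7, 3.9, 3.8
The 2 values of 8.9 occupy positions 2–3 → each gets rank 3.
The 2 values of 8.7 occupy positions 4–5 → each gets rank 5.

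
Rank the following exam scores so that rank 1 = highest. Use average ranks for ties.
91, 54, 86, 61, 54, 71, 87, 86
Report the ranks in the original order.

Sorted (descending): 91, 87, 86, 86, 71, 61, 54, 54
The 2 values of 86 occupy positions 3–4 → average rank (3+4)/2 = 3.5.
The 2 values of 54 occupy positions 7–8 → average rank (7+8)/2 = 7.5.

1, 7.5, 3.5, 6, 7.5, 5, 2, 3.5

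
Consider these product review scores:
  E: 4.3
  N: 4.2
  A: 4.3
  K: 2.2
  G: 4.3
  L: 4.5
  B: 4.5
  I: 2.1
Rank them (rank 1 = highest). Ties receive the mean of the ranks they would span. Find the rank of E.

4

Sorted (descending): 4.5, 4.5, 4.3, 4.3, 4.3, 4.2, 2.2, 2.1
The 2 values of 4.5 occupy positions 1–2 → average rank (1+2)/2 = 1.5.
The 3 values of 4.3 occupy positions 3–5 → average rank 4.
E has value 4.3 → rank 4.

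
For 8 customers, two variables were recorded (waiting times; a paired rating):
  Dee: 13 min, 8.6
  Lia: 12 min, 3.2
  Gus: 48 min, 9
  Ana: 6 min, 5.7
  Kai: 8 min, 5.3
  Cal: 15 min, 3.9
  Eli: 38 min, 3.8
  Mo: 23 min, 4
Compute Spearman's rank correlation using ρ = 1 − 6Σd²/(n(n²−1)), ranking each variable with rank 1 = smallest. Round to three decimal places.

Ranks of variable 1: 4, 3, 8, 1, 2, 5, 7, 6
Ranks of variable 2: 7, 1, 8, 6, 5, 3, 2, 4
d = r₁ − r₂: -3, 2, 0, -5, -3, 2, 5, 2
d²: 9, 4, 0, 25, 9, 4, 25, 4; Σd² = 80
ρ = 1 − 6·80/(8·63) = 1 − 480/504 = 0.048

0.048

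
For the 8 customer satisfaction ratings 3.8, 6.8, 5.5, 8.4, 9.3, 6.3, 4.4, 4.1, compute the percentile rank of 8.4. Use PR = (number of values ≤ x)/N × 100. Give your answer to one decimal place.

87.5

N = 8.
Strictly below 8.4: 6. Equal to 8.4: 1.
PR = 7/8 × 100 = 87.5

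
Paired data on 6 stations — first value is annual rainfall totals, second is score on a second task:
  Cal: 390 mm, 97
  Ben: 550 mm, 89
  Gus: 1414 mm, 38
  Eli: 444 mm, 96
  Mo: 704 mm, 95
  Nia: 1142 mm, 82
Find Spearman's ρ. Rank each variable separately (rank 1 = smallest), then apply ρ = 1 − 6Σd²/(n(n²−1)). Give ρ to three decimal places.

Ranks of variable 1: 1, 3, 6, 2, 4, 5
Ranks of variable 2: 6, 3, 1, 5, 4, 2
d = r₁ − r₂: -5, 0, 5, -3, 0, 3
d²: 25, 0, 25, 9, 0, 9; Σd² = 68
ρ = 1 − 6·68/(6·35) = 1 − 408/210 = -0.943

-0.943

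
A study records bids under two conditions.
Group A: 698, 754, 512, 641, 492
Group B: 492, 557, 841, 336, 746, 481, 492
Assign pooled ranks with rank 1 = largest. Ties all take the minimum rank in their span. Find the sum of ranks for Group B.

Sorted (descending): 841, 754, 746, 698, 641, 557, 512, 492, 492, 492, 481, 336
The 3 values of 492 occupy positions 8–10 → each gets rank 8.
Group B values → pooled ranks: 492→8, 557→6, 841→1, 336→12, 746→3, 481→11, 492→8
Rank sum = 8 + 6 + 1 + 12 + 3 + 11 + 8 = 49

49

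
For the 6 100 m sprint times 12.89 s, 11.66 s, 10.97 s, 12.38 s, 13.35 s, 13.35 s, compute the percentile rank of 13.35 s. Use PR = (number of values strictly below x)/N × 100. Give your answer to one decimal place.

N = 6.
Strictly below 13.35: 4. Equal to 13.35: 2.
PR = 4/6 × 100 = 66.7

66.7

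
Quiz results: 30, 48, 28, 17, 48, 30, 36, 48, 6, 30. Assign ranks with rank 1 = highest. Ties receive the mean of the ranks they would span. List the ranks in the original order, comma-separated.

6, 2, 8, 9, 2, 6, 4, 2, 10, 6

Sorted (descending): 48, 48, 48, 36, 30, 30, 30, 28, 17, 6
The 3 values of 48 occupy positions 1–3 → average rank 2.
The 3 values of 30 occupy positions 5–7 → average rank 6.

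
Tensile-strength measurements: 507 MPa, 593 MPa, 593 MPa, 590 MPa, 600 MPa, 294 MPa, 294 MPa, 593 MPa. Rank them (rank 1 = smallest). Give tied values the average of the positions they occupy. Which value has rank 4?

Sorted (ascending): 294, 294, 507, 590, 593, 593, 593, 600
The 2 values of 294 occupy positions 1–2 → average rank (1+2)/2 = 1.5.
The 3 values of 593 occupy positions 5–7 → average rank 6.
Rank 4 → value 590.

590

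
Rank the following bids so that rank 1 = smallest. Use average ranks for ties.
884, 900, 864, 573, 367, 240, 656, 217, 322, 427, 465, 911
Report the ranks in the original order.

Sorted (ascending): 217, 240, 322, 367, 427, 465, 573, 656, 864, 884, 900, 911
No ties — each value takes its position as its rank.

10, 11, 9, 7, 4, 2, 8, 1, 3, 5, 6, 12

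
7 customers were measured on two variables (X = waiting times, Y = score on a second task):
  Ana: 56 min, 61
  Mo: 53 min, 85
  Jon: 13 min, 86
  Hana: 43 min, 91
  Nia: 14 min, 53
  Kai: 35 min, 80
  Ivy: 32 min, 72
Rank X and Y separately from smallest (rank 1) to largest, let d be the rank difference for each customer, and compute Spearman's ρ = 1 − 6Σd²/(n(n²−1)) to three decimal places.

0.000

Ranks of variable 1: 7, 6, 1, 5, 2, 4, 3
Ranks of variable 2: 2, 5, 6, 7, 1, 4, 3
d = r₁ − r₂: 5, 1, -5, -2, 1, 0, 0
d²: 25, 1, 25, 4, 1, 0, 0; Σd² = 56
ρ = 1 − 6·56/(7·48) = 1 − 336/336 = 0.000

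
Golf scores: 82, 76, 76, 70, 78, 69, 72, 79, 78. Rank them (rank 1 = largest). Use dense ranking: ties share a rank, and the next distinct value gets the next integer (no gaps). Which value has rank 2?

Sorted (descending): 82, 79, 78, 78, 76, 76, 72, 70, 69
The 2 values of 78 share dense rank 3.
The 2 values of 76 share dense rank 4.
Remaining distinct values take the next consecutive integers.
Rank 2 → value 79.

79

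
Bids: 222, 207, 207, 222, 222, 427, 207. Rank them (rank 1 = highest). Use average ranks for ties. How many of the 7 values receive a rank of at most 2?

1

Sorted (descending): 427, 222, 222, 222, 207, 207, 207
The 3 values of 222 occupy positions 2–4 → average rank 3.
The 3 values of 207 occupy positions 5–7 → average rank 6.
Ranks ≤ 2: {1} → 1 value.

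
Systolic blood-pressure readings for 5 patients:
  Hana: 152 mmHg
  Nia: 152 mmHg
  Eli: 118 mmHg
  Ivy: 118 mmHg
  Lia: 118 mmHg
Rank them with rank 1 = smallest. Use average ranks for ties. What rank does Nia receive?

4.5

Sorted (ascending): 118, 118, 118, 152, 152
The 3 values of 118 occupy positions 1–3 → average rank 2.
The 2 values of 152 occupy positions 4–5 → average rank (4+5)/2 = 4.5.
Nia has value 152 mmHg → rank 4.5.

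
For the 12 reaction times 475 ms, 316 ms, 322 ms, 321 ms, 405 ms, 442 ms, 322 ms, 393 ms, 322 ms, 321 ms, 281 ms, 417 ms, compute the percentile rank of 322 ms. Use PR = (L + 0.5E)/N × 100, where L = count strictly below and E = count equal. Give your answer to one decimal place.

N = 12.
Strictly below 322: 4. Equal to 322: 3.
PR = (4 + 0.5·3)/12 × 100 = 45.8

45.8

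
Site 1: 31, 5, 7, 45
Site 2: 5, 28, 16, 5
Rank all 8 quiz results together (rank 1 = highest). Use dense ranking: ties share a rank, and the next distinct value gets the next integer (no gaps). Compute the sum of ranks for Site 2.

Sorted (descending): 45, 31, 28, 16, 7, 5, 5, 5
The 3 values of 5 share dense rank 6.
Remaining distinct values take the next consecutive integers.
Site 2 values → pooled ranks: 5→6, 28→3, 16→4, 5→6
Rank sum = 6 + 3 + 4 + 6 = 19

19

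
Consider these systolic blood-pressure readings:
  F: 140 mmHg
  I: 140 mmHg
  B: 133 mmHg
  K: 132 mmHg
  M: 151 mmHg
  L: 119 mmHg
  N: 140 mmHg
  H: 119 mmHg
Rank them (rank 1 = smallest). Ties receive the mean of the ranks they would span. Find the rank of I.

Sorted (ascending): 119, 119, 132, 133, 140, 140, 140, 151
The 2 values of 119 occupy positions 1–2 → average rank (1+2)/2 = 1.5.
The 3 values of 140 occupy positions 5–7 → average rank 6.
I has value 140 mmHg → rank 6.

6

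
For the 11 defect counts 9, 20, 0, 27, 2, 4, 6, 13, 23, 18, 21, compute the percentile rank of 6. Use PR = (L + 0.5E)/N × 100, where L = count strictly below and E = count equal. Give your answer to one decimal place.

N = 11.
Strictly below 6: 3. Equal to 6: 1.
PR = (3 + 0.5·1)/11 × 100 = 31.8

31.8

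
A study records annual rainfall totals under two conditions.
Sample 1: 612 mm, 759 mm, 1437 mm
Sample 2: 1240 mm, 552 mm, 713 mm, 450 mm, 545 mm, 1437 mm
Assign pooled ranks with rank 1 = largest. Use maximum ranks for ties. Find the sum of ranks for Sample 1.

12

Sorted (descending): 1437, 1437, 1240, 759, 713, 612, 552, 545, 450
The 2 values of 1437 occupy positions 1–2 → each gets rank 2.
Sample 1 values → pooled ranks: 612→6, 759→4, 1437→2
Rank sum = 6 + 4 + 2 = 12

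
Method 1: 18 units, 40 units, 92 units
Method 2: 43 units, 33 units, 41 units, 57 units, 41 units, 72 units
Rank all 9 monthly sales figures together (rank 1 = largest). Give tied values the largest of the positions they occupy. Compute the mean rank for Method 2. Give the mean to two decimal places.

Sorted (descending): 92, 72, 57, 43, 41, 41, 40, 33, 18
The 2 values of 41 occupy positions 5–6 → each gets rank 6.
Method 2 values → pooled ranks: 43→4, 33→8, 41→6, 57→3, 41→6, 72→2
Mean rank = (4 + 8 + 6 + 3 + 6 + 2) / 6 = 4.83

4.83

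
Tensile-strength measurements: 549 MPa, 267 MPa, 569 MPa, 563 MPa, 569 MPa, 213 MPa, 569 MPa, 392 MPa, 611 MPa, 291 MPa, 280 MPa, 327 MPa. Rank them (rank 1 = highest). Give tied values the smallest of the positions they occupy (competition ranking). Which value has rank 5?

563

Sorted (descending): 611, 569, 569, 569, 563, 549, 392, 327, 291, 280, 267, 213
The 3 values of 569 occupy positions 2–4 → each gets rank 2.
Rank 5 → value 563.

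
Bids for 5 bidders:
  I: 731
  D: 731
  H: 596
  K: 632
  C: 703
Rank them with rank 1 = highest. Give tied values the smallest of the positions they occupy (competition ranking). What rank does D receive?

Sorted (descending): 731, 731, 703, 632, 596
The 2 values of 731 occupy positions 1–2 → each gets rank 1.
D has value 731 → rank 1.

1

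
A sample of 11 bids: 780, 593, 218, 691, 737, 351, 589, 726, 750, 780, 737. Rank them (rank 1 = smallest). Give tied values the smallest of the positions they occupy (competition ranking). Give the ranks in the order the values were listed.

10, 4, 1, 5, 7, 2, 3, 6, 9, 10, 7

Sorted (ascending): 218, 351, 589, 593, 691, 726, 737, 737, 750, 780, 780
The 2 values of 737 occupy positions 7–8 → each gets rank 7.
The 2 values of 780 occupy positions 10–11 → each gets rank 10.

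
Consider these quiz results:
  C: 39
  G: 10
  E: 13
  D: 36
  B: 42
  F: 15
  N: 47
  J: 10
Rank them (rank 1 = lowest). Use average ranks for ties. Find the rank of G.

1.5

Sorted (ascending): 10, 10, 13, 15, 36, 39, 42, 47
The 2 values of 10 occupy positions 1–2 → average rank (1+2)/2 = 1.5.
G has value 10 → rank 1.5.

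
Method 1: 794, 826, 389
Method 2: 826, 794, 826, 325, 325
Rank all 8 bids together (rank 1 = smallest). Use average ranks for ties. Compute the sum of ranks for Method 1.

Sorted (ascending): 325, 325, 389, 794, 794, 826, 826, 826
The 2 values of 325 occupy positions 1–2 → average rank (1+2)/2 = 1.5.
The 2 values of 794 occupy positions 4–5 → average rank (4+5)/2 = 4.5.
The 3 values of 826 occupy positions 6–8 → average rank 7.
Method 1 values → pooled ranks: 794→4.5, 826→7, 389→3
Rank sum = 4.5 + 7 + 3 = 14.5

14.5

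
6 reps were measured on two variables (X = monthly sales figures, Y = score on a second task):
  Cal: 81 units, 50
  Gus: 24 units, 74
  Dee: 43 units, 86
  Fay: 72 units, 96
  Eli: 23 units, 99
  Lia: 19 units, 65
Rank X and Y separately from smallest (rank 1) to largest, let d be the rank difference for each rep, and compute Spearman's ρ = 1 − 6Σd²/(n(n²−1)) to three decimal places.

-0.200

Ranks of variable 1: 6, 3, 4, 5, 2, 1
Ranks of variable 2: 1, 3, 4, 5, 6, 2
d = r₁ − r₂: 5, 0, 0, 0, -4, -1
d²: 25, 0, 0, 0, 16, 1; Σd² = 42
ρ = 1 − 6·42/(6·35) = 1 − 252/210 = -0.200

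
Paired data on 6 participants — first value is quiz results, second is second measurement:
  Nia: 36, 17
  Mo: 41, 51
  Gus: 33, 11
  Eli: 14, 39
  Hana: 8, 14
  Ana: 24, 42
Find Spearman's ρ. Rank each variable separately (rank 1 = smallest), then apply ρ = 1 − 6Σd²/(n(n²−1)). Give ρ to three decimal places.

Ranks of variable 1: 5, 6, 4, 2, 1, 3
Ranks of variable 2: 3, 6, 1, 4, 2, 5
d = r₁ − r₂: 2, 0, 3, -2, -1, -2
d²: 4, 0, 9, 4, 1, 4; Σd² = 22
ρ = 1 − 6·22/(6·35) = 1 − 132/210 = 0.371

0.371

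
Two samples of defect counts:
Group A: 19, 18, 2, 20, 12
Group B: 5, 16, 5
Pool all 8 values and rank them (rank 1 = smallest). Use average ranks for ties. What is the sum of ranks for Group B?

Sorted (ascending): 2, 5, 5, 12, 16, 18, 19, 20
The 2 values of 5 occupy positions 2–3 → average rank (2+3)/2 = 2.5.
Group B values → pooled ranks: 5→2.5, 16→5, 5→2.5
Rank sum = 2.5 + 5 + 2.5 = 10

10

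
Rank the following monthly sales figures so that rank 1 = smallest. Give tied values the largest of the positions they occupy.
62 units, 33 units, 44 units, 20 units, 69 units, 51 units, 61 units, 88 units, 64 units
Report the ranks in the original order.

Sorted (ascending): 20, 33, 44, 51, 61, 62, 64, 69, 88
No ties — each value takes its position as its rank.

6, 2, 3, 1, 8, 4, 5, 9, 7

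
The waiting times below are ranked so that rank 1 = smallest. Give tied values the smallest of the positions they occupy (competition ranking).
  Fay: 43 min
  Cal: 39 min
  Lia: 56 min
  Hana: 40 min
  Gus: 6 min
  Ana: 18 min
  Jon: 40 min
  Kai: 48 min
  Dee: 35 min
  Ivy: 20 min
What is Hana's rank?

Sorted (ascending): 6, 18, 20, 35, 39, 40, 40, 43, 48, 56
The 2 values of 40 occupy positions 6–7 → each gets rank 6.
Hana has value 40 min → rank 6.

6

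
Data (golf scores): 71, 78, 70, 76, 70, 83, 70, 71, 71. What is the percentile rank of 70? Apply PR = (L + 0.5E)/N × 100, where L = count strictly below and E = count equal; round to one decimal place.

16.7

N = 9.
Strictly below 70: 0. Equal to 70: 3.
PR = (0 + 0.5·3)/9 × 100 = 16.7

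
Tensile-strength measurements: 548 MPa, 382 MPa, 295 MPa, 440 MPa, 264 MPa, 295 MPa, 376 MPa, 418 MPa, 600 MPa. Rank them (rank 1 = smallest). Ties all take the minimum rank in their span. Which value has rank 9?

600

Sorted (ascending): 264, 295, 295, 376, 382, 418, 440, 548, 600
The 2 values of 295 occupy positions 2–3 → each gets rank 2.
Rank 9 → value 600.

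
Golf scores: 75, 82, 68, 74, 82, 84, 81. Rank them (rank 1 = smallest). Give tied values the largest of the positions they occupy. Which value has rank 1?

68

Sorted (ascending): 68, 74, 75, 81, 82, 82, 84
The 2 values of 82 occupy positions 5–6 → each gets rank 6.
Rank 1 → value 68.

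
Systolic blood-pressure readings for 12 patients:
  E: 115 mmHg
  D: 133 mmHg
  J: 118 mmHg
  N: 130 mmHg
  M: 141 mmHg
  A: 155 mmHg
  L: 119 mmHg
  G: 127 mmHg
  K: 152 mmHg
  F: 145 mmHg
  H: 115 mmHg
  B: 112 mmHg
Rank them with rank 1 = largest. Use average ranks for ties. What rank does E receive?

Sorted (descending): 155, 152, 145, 141, 133, 130, 127, 119, 118, 115, 115, 112
The 2 values of 115 occupy positions 10–11 → average rank (10+11)/2 = 10.5.
E has value 115 mmHg → rank 10.5.

10.5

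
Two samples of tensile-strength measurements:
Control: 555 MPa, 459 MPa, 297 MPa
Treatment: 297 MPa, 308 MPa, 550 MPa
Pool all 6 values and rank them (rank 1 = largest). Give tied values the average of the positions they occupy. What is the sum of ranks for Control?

Sorted (descending): 555, 550, 459, 308, 297, 297
The 2 values of 297 occupy positions 5–6 → average rank (5+6)/2 = 5.5.
Control values → pooled ranks: 555→1, 459→3, 297→5.5
Rank sum = 1 + 3 + 5.5 = 9.5

9.5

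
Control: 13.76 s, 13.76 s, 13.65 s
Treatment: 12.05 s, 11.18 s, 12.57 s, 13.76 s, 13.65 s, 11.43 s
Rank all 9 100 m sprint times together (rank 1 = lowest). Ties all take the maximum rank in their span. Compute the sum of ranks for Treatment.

Sorted (ascending): 11.18, 11.43, 12.05, 12.57, 13.65, 13.65, 13.76, 13.76, 13.76
The 2 values of 13.65 occupy positions 5–6 → each gets rank 6.
The 3 values of 13.76 occupy positions 7–9 → each gets rank 9.
Treatment values → pooled ranks: 12.05→3, 11.18→1, 12.57→4, 13.76→9, 13.65→6, 11.43→2
Rank sum = 3 + 1 + 4 + 9 + 6 + 2 = 25

25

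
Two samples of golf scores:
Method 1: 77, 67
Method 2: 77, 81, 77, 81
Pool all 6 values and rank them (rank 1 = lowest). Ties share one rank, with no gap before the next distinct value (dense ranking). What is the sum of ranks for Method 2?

Sorted (ascending): 67, 77, 77, 77, 81, 81
The 3 values of 77 share dense rank 2.
The 2 values of 81 share dense rank 3.
Remaining distinct values take the next consecutive integers.
Method 2 values → pooled ranks: 77→2, 81→3, 77→2, 81→3
Rank sum = 2 + 3 + 2 + 3 = 10

10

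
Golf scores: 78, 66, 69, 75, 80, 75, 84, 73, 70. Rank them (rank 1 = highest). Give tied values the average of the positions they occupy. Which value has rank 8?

Sorted (descending): 84, 80, 78, 75, 75, 73, 70, 69, 66
The 2 values of 75 occupy positions 4–5 → average rank (4+5)/2 = 4.5.
Rank 8 → value 69.

69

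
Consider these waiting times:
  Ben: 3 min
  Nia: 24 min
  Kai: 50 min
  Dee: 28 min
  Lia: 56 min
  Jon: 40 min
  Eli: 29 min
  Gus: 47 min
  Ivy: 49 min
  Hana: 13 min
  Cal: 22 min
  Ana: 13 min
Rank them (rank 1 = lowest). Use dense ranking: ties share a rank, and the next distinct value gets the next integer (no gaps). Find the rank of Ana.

Sorted (ascending): 3, 13, 13, 22, 24, 28, 29, 40, 47, 49, 50, 56
The 2 values of 13 share dense rank 2.
Remaining distinct values take the next consecutive integers.
Ana has value 13 min → rank 2.

2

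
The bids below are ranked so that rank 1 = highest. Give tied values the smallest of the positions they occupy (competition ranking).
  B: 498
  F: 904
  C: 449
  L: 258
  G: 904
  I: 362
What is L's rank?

Sorted (descending): 904, 904, 498, 449, 362, 258
The 2 values of 904 occupy positions 1–2 → each gets rank 1.
L has value 258 → rank 6.

6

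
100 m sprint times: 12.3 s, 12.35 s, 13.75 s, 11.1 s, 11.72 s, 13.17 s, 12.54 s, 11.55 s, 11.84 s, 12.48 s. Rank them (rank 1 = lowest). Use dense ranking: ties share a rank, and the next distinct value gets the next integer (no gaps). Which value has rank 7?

Sorted (ascending): 11.1, 11.55, 11.72, 11.84, 12.3, 12.35, 12.48, 12.54, 13.17, 13.75
No ties — each value takes its position as its rank.
Rank 7 → value 12.48.

12.48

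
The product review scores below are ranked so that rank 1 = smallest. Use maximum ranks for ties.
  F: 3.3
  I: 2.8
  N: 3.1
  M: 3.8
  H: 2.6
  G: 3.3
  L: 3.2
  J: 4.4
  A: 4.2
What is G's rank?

6

Sorted (ascending): 2.6, 2.8, 3.1, 3.2, 3.3, 3.3, 3.8, 4.2, 4.4
The 2 values of 3.3 occupy positions 5–6 → each gets rank 6.
G has value 3.3 → rank 6.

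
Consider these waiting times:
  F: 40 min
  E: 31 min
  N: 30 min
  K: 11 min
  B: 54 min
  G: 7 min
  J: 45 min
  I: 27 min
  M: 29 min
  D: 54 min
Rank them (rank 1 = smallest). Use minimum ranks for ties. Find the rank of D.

9

Sorted (ascending): 7, 11, 27, 29, 30, 31, 40, 45, 54, 54
The 2 values of 54 occupy positions 9–10 → each gets rank 9.
D has value 54 min → rank 9.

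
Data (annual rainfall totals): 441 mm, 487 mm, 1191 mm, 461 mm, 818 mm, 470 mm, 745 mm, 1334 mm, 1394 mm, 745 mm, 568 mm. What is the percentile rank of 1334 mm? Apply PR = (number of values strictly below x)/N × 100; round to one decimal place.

N = 11.
Strictly below 1334: 9. Equal to 1334: 1.
PR = 9/11 × 100 = 81.8

81.8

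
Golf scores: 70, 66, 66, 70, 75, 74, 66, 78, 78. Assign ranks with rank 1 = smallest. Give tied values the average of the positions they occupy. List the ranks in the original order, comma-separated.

Sorted (ascending): 66, 66, 66, 70, 70, 74, 75, 78, 78
The 3 values of 66 occupy positions 1–3 → average rank 2.
The 2 values of 70 occupy positions 4–5 → average rank (4+5)/2 = 4.5.
The 2 values of 78 occupy positions 8–9 → average rank (8+9)/2 = 8.5.

4.5, 2, 2, 4.5, 7, 6, 2, 8.5, 8.5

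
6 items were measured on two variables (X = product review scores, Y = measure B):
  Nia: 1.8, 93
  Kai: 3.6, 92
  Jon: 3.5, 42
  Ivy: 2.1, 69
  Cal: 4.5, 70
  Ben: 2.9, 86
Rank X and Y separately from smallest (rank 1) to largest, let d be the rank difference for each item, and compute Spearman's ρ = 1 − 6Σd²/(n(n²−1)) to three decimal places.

Ranks of variable 1: 1, 5, 4, 2, 6, 3
Ranks of variable 2: 6, 5, 1, 2, 3, 4
d = r₁ − r₂: -5, 0, 3, 0, 3, -1
d²: 25, 0, 9, 0, 9, 1; Σd² = 44
ρ = 1 − 6·44/(6·35) = 1 − 264/210 = -0.257

-0.257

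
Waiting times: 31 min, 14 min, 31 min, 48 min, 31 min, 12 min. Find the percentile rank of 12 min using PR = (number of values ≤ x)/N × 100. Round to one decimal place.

N = 6.
Strictly below 12: 0. Equal to 12: 1.
PR = 1/6 × 100 = 16.7

16.7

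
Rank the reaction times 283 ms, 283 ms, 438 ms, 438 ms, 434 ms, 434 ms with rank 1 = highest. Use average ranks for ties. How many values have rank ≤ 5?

Sorted (descending): 438, 438, 434, 434, 283, 283
The 2 values of 438 occupy positions 1–2 → average rank (1+2)/2 = 1.5.
The 2 values of 434 occupy positions 3–4 → average rank (3+4)/2 = 3.5.
The 2 values of 283 occupy positions 5–6 → average rank (5+6)/2 = 5.5.
Ranks ≤ 5: {1.5, 1.5, 3.5, 3.5} → 4 values.

4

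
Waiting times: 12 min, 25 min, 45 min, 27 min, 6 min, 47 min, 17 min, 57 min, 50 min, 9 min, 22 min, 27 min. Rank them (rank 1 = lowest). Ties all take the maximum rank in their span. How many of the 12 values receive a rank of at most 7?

Sorted (ascending): 6, 9, 12, 17, 22, 25, 27, 27, 45, 47, 50, 57
The 2 values of 27 occupy positions 7–8 → each gets rank 8.
Ranks ≤ 7: {1, 2, 3, 4, 5, 6} → 6 values.

6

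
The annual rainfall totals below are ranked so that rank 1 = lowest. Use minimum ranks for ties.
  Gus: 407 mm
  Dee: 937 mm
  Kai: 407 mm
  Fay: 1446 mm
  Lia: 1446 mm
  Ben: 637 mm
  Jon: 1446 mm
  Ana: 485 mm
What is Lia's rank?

Sorted (ascending): 407, 407, 485, 637, 937, 1446, 1446, 1446
The 2 values of 407 occupy positions 1–2 → each gets rank 1.
The 3 values of 1446 occupy positions 6–8 → each gets rank 6.
Lia has value 1446 mm → rank 6.

6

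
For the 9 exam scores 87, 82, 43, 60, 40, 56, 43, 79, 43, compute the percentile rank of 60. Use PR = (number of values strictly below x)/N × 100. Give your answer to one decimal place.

N = 9.
Strictly below 60: 5. Equal to 60: 1.
PR = 5/9 × 100 = 55.6

55.6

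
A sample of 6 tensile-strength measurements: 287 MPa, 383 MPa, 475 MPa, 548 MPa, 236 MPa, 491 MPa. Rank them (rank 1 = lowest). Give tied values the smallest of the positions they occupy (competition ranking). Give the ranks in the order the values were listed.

Sorted (ascending): 236, 287, 383, 475, 491, 548
No ties — each value takes its position as its rank.

2, 3, 4, 6, 1, 5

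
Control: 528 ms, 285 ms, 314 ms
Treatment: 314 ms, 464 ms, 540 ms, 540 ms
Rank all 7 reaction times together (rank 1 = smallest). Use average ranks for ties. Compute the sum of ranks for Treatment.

19.5

Sorted (ascending): 285, 314, 314, 464, 528, 540, 540
The 2 values of 314 occupy positions 2–3 → average rank (2+3)/2 = 2.5.
The 2 values of 540 occupy positions 6–7 → average rank (6+7)/2 = 6.5.
Treatment values → pooled ranks: 314→2.5, 464→4, 540→6.5, 540→6.5
Rank sum = 2.5 + 4 + 6.5 + 6.5 = 19.5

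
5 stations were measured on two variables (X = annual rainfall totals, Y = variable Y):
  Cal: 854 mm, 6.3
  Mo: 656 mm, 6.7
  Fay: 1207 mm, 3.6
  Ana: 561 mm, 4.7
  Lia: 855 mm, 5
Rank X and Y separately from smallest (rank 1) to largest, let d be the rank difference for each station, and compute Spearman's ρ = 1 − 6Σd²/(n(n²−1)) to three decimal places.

-0.400

Ranks of variable 1: 3, 2, 5, 1, 4
Ranks of variable 2: 4, 5, 1, 2, 3
d = r₁ − r₂: -1, -3, 4, -1, 1
d²: 1, 9, 16, 1, 1; Σd² = 28
ρ = 1 − 6·28/(5·24) = 1 − 168/120 = -0.400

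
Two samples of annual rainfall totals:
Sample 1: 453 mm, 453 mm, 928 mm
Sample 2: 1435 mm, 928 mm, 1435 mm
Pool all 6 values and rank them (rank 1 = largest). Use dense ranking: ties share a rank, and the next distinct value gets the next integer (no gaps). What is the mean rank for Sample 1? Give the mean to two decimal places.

Sorted (descending): 1435, 1435, 928, 928, 453, 453
The 2 values of 1435 share dense rank 1.
The 2 values of 928 share dense rank 2.
The 2 values of 453 share dense rank 3.
Sample 1 values → pooled ranks: 453→3, 453→3, 928→2
Mean rank = (3 + 3 + 2) / 3 = 2.67

2.67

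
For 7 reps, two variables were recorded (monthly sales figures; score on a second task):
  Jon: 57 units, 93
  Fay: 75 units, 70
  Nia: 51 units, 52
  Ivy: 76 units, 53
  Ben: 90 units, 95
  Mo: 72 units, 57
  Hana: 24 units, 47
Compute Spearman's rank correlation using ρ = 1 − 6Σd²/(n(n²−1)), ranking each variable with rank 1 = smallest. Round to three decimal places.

Ranks of variable 1: 3, 5, 2, 6, 7, 4, 1
Ranks of variable 2: 6, 5, 2, 3, 7, 4, 1
d = r₁ − r₂: -3, 0, 0, 3, 0, 0, 0
d²: 9, 0, 0, 9, 0, 0, 0; Σd² = 18
ρ = 1 − 6·18/(7·48) = 1 − 108/336 = 0.679

0.679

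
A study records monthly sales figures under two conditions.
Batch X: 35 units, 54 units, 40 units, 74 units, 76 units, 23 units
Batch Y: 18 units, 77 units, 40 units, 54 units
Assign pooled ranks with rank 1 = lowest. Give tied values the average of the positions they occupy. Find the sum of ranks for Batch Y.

22

Sorted (ascending): 18, 23, 35, 40, 40, 54, 54, 74, 76, 77
The 2 values of 40 occupy positions 4–5 → average rank (4+5)/2 = 4.5.
The 2 values of 54 occupy positions 6–7 → average rank (6+7)/2 = 6.5.
Batch Y values → pooled ranks: 18→1, 77→10, 40→4.5, 54→6.5
Rank sum = 1 + 10 + 4.5 + 6.5 = 22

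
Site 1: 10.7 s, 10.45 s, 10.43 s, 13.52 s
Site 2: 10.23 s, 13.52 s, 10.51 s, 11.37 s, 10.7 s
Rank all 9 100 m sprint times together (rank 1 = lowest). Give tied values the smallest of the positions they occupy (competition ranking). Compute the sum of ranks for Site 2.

Sorted (ascending): 10.23, 10.43, 10.45, 10.51, 10.7, 10.7, 11.37, 13.52, 13.52
The 2 values of 10.7 occupy positions 5–6 → each gets rank 5.
The 2 values of 13.52 occupy positions 8–9 → each gets rank 8.
Site 2 values → pooled ranks: 10.23→1, 13.52→8, 10.51→4, 11.37→7, 10.7→5
Rank sum = 1 + 8 + 4 + 7 + 5 = 25

25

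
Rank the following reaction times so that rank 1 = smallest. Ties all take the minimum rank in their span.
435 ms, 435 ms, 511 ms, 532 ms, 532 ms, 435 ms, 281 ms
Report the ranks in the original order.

Sorted (ascending): 281, 435, 435, 435, 511, 532, 532
The 3 values of 435 occupy positions 2–4 → each gets rank 2.
The 2 values of 532 occupy positions 6–7 → each gets rank 6.

2, 2, 5, 6, 6, 2, 1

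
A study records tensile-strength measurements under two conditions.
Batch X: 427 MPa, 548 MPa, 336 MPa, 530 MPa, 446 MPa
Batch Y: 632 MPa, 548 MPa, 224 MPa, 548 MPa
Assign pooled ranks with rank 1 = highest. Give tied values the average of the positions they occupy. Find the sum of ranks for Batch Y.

16

Sorted (descending): 632, 548, 548, 548, 530, 446, 427, 336, 224
The 3 values of 548 occupy positions 2–4 → average rank 3.
Batch Y values → pooled ranks: 632→1, 548→3, 224→9, 548→3
Rank sum = 1 + 3 + 9 + 3 = 16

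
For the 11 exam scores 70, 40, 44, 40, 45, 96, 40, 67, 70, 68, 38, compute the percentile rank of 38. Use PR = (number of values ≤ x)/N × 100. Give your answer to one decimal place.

N = 11.
Strictly below 38: 0. Equal to 38: 1.
PR = 1/11 × 100 = 9.1

9.1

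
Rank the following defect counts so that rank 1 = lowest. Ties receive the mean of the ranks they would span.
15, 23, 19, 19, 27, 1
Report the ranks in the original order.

Sorted (ascending): 1, 15, 19, 19, 23, 27
The 2 values of 19 occupy positions 3–4 → average rank (3+4)/2 = 3.5.

2, 5, 3.5, 3.5, 6, 1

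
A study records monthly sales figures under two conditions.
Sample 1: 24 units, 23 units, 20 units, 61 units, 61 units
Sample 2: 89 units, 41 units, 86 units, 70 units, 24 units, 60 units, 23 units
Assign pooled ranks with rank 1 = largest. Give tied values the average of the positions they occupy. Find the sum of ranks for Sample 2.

38

Sorted (descending): 89, 86, 70, 61, 61, 60, 41, 24, 24, 23, 23, 20
The 2 values of 61 occupy positions 4–5 → average rank (4+5)/2 = 4.5.
The 2 values of 24 occupy positions 8–9 → average rank (8+9)/2 = 8.5.
The 2 values of 23 occupy positions 10–11 → average rank (10+11)/2 = 10.5.
Sample 2 values → pooled ranks: 89→1, 41→7, 86→2, 70→3, 24→8.5, 60→6, 23→10.5
Rank sum = 1 + 7 + 2 + 3 + 8.5 + 6 + 10.5 = 38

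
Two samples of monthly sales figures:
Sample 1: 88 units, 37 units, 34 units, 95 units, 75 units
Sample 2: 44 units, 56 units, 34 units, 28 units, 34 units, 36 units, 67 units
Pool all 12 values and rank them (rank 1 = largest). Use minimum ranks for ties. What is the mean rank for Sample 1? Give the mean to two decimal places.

Sorted (descending): 95, 88, 75, 67, 56, 44, 37, 36, 34, 34, 34, 28
The 3 values of 34 occupy positions 9–11 → each gets rank 9.
Sample 1 values → pooled ranks: 88→2, 37→7, 34→9, 95→1, 75→3
Mean rank = (2 + 7 + 9 + 1 + 3) / 5 = 4.40

4.40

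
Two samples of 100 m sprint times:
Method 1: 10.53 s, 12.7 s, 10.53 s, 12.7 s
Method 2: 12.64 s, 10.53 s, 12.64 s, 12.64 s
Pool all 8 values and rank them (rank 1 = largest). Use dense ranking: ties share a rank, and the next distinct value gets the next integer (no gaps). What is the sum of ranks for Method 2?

Sorted (descending): 12.7, 12.7, 12.64, 12.64, 12.64, 10.53, 10.53, 10.53
The 2 values of 12.7 share dense rank 1.
The 3 values of 12.64 share dense rank 2.
The 3 values of 10.53 share dense rank 3.
Method 2 values → pooled ranks: 12.64→2, 10.53→3, 12.64→2, 12.64→2
Rank sum = 2 + 3 + 2 + 2 = 9

9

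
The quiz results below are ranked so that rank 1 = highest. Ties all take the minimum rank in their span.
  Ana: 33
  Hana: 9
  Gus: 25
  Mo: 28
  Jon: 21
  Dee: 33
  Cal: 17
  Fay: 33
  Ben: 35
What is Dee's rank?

2

Sorted (descending): 35, 33, 33, 33, 28, 25, 21, 17, 9
The 3 values of 33 occupy positions 2–4 → each gets rank 2.
Dee has value 33 → rank 2.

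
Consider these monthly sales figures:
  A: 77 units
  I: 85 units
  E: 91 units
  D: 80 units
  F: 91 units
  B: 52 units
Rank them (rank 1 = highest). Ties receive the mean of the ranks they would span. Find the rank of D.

4

Sorted (descending): 91, 91, 85, 80, 77, 52
The 2 values of 91 occupy positions 1–2 → average rank (1+2)/2 = 1.5.
D has value 80 units → rank 4.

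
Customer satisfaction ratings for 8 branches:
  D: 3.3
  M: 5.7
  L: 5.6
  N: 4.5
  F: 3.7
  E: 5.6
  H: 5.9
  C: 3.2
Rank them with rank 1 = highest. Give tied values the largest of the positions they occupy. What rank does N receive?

Sorted (descending): 5.9, 5.7, 5.6, 5.6, 4.5, 3.7, 3.3, 3.2
The 2 values of 5.6 occupy positions 3–4 → each gets rank 4.
N has value 4.5 → rank 5.

5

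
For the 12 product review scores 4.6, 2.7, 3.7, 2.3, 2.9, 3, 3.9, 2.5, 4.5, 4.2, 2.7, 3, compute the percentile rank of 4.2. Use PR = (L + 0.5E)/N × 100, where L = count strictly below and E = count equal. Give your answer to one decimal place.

79.2

N = 12.
Strictly below 4.2: 9. Equal to 4.2: 1.
PR = (9 + 0.5·1)/12 × 100 = 79.2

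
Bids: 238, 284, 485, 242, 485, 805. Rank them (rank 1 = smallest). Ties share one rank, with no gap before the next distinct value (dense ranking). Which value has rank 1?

Sorted (ascending): 238, 242, 284, 485, 485, 805
The 2 values of 485 share dense rank 4.
Remaining distinct values take the next consecutive integers.
Rank 1 → value 238.

238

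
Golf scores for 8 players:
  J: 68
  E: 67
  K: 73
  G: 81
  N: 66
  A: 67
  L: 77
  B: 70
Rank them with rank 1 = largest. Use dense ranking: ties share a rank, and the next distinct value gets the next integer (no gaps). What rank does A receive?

Sorted (descending): 81, 77, 73, 70, 68, 67, 67, 66
The 2 values of 67 share dense rank 6.
Remaining distinct values take the next consecutive integers.
A has value 67 → rank 6.

6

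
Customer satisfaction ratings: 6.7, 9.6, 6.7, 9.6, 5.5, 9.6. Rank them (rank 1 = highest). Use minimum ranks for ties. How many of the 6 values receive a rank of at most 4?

5

Sorted (descending): 9.6, 9.6, 9.6, 6.7, 6.7, 5.5
The 3 values of 9.6 occupy positions 1–3 → each gets rank 1.
The 2 values of 6.7 occupy positions 4–5 → each gets rank 4.
Ranks ≤ 4: {1, 1, 1, 4, 4} → 5 values.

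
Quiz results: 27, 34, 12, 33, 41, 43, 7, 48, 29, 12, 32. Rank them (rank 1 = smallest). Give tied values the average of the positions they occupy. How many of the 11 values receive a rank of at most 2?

Sorted (ascending): 7, 12, 12, 27, 29, 32, 33, 34, 41, 43, 48
The 2 values of 12 occupy positions 2–3 → average rank (2+3)/2 = 2.5.
Ranks ≤ 2: {1} → 1 value.

1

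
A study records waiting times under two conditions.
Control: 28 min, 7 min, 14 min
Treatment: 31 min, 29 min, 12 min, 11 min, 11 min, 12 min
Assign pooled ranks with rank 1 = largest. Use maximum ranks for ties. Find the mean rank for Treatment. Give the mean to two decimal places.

5.17

Sorted (descending): 31, 29, 28, 14, 12, 12, 11, 11, 7
The 2 values of 12 occupy positions 5–6 → each gets rank 6.
The 2 values of 11 occupy positions 7–8 → each gets rank 8.
Treatment values → pooled ranks: 31→1, 29→2, 12→6, 11→8, 11→8, 12→6
Mean rank = (1 + 2 + 6 + 8 + 8 + 6) / 6 = 5.17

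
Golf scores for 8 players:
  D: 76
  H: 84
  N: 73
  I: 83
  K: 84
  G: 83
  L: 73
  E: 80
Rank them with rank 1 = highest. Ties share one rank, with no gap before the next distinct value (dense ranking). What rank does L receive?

Sorted (descending): 84, 84, 83, 83, 80, 76, 73, 73
The 2 values of 84 share dense rank 1.
The 2 values of 83 share dense rank 2.
The 2 values of 73 share dense rank 5.
Remaining distinct values take the next consecutive integers.
L has value 73 → rank 5.

5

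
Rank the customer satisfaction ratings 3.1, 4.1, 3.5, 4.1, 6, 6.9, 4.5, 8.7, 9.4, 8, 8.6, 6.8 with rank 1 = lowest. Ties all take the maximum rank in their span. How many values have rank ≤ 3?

2

Sorted (ascending): 3.1, 3.5, 4.1, 4.1, 4.5, 6, 6.8, 6.9, 8, 8.6, 8.7, 9.4
The 2 values of 4.1 occupy positions 3–4 → each gets rank 4.
Ranks ≤ 3: {1, 2} → 2 values.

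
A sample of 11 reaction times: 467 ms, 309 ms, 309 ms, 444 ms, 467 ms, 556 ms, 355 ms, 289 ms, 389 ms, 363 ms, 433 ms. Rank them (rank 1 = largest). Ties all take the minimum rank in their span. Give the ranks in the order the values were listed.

Sorted (descending): 556, 467, 467, 444, 433, 389, 363, 355, 309, 309, 289
The 2 values of 467 occupy positions 2–3 → each gets rank 2.
The 2 values of 309 occupy positions 9–10 → each gets rank 9.

2, 9, 9, 4, 2, 1, 8, 11, 6, 7, 5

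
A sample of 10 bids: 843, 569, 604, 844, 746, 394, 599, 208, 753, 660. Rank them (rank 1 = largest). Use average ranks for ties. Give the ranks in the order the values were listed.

Sorted (descending): 844, 843, 753, 746, 660, 604, 599, 569, 394, 208
No ties — each value takes its position as its rank.

2, 8, 6, 1, 4, 9, 7, 10, 3, 5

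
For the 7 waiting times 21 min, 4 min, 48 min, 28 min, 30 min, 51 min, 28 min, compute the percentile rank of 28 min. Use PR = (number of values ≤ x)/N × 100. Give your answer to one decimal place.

N = 7.
Strictly below 28: 2. Equal to 28: 2.
PR = 4/7 × 100 = 57.1

57.1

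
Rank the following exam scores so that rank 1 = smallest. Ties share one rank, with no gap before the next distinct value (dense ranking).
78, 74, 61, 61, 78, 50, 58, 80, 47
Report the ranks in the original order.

6, 5, 4, 4, 6, 2, 3, 7, 1

Sorted (ascending): 47, 50, 58, 61, 61, 74, 78, 78, 80
The 2 values of 61 share dense rank 4.
The 2 values of 78 share dense rank 6.
Remaining distinct values take the next consecutive integers.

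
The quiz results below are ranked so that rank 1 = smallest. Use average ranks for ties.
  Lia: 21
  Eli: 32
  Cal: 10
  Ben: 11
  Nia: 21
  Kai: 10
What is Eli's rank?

Sorted (ascending): 10, 10, 11, 21, 21, 32
The 2 values of 10 occupy positions 1–2 → average rank (1+2)/2 = 1.5.
The 2 values of 21 occupy positions 4–5 → average rank (4+5)/2 = 4.5.
Eli has value 32 → rank 6.

6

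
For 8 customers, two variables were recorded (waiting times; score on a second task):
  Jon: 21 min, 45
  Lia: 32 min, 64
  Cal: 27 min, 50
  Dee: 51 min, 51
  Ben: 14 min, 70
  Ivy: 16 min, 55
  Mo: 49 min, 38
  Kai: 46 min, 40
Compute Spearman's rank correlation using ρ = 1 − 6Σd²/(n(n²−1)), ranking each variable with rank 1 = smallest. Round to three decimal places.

-0.548

Ranks of variable 1: 3, 5, 4, 8, 1, 2, 7, 6
Ranks of variable 2: 3, 7, 4, 5, 8, 6, 1, 2
d = r₁ − r₂: 0, -2, 0, 3, -7, -4, 6, 4
d²: 0, 4, 0, 9, 49, 16, 36, 16; Σd² = 130
ρ = 1 − 6·130/(8·63) = 1 − 780/504 = -0.548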